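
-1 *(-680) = 680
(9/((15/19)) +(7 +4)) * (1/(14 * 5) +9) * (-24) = -121152/25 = -4846.08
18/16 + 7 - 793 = -6279/8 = -784.88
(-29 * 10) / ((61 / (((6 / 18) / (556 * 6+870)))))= -0.00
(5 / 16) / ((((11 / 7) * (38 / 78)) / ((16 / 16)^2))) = 1365 / 3344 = 0.41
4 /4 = 1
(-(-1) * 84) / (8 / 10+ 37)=20 / 9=2.22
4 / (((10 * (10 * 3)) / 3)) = 1 / 25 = 0.04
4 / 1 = 4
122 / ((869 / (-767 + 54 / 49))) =-4578538 / 42581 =-107.53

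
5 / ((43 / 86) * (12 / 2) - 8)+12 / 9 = 1 / 3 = 0.33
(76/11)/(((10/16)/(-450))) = -54720/11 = -4974.55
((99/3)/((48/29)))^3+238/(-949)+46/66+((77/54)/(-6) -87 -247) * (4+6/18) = 67300808354267/10390228992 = 6477.32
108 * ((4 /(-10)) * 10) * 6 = -2592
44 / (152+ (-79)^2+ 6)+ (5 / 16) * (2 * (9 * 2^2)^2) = 5183234 / 6399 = 810.01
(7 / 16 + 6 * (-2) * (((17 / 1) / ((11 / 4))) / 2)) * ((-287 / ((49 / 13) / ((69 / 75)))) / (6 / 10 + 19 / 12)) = 237248427 / 201740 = 1176.01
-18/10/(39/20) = -12/13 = -0.92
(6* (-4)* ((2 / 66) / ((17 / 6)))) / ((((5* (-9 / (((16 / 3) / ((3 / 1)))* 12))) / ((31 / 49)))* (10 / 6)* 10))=15872 / 3436125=0.00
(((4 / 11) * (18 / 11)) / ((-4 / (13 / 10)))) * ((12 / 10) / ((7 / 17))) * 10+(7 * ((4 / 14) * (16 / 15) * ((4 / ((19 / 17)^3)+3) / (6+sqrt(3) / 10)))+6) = 23283392206 / 9498651855 - 2574656 * sqrt(3) / 74015469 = 2.39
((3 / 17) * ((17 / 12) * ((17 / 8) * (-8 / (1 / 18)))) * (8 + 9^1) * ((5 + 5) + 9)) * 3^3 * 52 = -34692138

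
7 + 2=9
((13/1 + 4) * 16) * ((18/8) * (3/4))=459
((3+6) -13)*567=-2268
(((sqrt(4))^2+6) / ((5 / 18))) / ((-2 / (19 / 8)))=-171 / 4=-42.75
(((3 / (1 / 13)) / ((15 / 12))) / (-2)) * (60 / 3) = -312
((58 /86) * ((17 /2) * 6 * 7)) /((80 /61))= 631533 /3440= 183.59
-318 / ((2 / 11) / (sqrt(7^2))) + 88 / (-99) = -110195 / 9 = -12243.89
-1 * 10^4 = -10000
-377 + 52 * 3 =-221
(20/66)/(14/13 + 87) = 26/7557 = 0.00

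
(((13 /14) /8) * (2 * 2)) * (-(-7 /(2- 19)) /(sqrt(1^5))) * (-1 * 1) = 13 /68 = 0.19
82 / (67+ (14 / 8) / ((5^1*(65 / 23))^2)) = 34645000 / 28311203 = 1.22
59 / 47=1.26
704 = 704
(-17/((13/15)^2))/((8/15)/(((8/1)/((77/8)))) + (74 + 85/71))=-32589000/109198843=-0.30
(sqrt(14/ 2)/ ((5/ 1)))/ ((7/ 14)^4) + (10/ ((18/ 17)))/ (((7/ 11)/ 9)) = 16 * sqrt(7)/ 5 + 935/ 7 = 142.04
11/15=0.73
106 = 106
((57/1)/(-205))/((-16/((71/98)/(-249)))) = -1349/26679520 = -0.00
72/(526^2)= 18/69169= 0.00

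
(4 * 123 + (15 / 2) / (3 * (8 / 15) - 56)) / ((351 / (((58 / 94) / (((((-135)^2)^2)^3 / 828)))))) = 59490397 / 3044986282870956777005859375000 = 0.00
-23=-23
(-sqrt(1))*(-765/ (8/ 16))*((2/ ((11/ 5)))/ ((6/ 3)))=7650/ 11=695.45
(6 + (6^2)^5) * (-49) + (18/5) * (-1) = -14814214608/5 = -2962842921.60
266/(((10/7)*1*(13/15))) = 2793/13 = 214.85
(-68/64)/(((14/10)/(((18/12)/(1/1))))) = -255/224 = -1.14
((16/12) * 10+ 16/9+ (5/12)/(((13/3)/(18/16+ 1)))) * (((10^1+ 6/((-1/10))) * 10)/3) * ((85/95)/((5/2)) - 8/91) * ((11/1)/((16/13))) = -6134053475/995904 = -6159.28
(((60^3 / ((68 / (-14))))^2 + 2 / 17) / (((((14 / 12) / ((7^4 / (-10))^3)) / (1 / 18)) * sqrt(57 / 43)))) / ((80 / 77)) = -1089683743351737.89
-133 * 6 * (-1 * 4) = 3192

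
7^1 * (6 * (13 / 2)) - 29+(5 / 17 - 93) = 2572 / 17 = 151.29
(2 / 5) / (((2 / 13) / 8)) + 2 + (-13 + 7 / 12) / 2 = 1991 / 120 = 16.59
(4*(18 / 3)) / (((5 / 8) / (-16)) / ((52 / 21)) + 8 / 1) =159744 / 53143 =3.01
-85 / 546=-0.16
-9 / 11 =-0.82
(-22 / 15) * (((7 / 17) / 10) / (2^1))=-77 / 2550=-0.03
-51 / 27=-1.89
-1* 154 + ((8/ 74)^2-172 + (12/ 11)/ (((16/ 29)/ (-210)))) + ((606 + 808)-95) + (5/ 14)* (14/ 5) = 17431829/ 30118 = 578.78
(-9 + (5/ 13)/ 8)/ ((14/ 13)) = -133/ 16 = -8.31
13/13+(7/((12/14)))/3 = 67/18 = 3.72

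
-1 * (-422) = 422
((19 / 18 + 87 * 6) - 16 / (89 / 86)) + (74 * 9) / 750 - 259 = 49958947 / 200250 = 249.48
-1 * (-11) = 11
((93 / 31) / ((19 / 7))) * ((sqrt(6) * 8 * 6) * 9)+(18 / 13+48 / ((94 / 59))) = 19254 / 611+9072 * sqrt(6) / 19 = 1201.08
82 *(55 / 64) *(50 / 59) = 56375 / 944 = 59.72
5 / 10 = 1 / 2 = 0.50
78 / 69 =26 / 23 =1.13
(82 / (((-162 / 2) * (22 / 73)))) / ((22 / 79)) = -12.06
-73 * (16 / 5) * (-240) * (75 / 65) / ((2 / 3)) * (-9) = -11352960 / 13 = -873304.62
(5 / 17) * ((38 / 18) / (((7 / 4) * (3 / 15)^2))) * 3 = 9500 / 357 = 26.61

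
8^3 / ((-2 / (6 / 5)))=-1536 / 5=-307.20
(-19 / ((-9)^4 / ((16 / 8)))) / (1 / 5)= -190 / 6561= -0.03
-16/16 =-1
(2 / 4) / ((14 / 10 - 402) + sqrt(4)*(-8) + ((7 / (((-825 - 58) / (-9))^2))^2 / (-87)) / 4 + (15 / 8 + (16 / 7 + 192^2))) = 2468134643087260 / 179934719587046817823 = 0.00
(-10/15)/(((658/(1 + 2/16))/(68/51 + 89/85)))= -607/223720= -0.00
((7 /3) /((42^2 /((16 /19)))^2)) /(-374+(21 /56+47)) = -128 /78622528257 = -0.00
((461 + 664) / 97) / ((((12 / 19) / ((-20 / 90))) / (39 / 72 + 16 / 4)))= -258875 / 13968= -18.53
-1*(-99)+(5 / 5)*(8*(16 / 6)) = 120.33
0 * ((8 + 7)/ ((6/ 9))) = 0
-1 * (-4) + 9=13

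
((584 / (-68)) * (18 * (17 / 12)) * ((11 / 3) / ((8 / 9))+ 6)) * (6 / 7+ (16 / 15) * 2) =-928341 / 140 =-6631.01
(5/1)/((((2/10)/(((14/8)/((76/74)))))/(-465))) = -3010875/152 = -19808.39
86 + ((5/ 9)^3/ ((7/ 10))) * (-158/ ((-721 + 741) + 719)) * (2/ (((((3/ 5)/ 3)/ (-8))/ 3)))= 123905354/ 1257039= 98.57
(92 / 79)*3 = 3.49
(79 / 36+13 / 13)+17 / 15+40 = 7979 / 180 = 44.33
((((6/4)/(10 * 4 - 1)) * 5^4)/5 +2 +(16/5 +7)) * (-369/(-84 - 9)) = 271953/4030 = 67.48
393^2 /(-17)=-154449 /17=-9085.24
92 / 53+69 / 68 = 9913 / 3604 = 2.75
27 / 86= 0.31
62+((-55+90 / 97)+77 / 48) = 44381 / 4656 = 9.53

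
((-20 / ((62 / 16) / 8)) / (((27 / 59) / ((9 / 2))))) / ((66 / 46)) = -868480 / 3069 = -282.98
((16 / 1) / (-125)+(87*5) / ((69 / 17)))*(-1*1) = -307757 / 2875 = -107.05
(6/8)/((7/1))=3/28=0.11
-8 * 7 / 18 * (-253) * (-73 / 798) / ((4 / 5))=-90.00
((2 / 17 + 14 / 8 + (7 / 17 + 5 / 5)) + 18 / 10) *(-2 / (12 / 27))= -15543 / 680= -22.86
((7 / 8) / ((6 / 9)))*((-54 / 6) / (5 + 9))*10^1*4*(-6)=405 / 2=202.50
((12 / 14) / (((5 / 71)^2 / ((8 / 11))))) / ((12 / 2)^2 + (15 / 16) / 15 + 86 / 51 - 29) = 197445888 / 13742575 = 14.37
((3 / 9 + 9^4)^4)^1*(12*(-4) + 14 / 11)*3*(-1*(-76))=-5864488469410827311104 / 297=-19745752422258677815.16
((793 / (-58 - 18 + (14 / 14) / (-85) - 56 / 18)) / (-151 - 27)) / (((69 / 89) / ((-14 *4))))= -808860 / 198881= -4.07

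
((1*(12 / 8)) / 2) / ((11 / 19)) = 57 / 44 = 1.30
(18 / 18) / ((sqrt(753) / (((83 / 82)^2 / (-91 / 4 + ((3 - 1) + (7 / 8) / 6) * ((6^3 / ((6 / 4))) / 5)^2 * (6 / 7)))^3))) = 1752196063524484375 * sqrt(753) / 4164082521977568138268573454547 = 0.00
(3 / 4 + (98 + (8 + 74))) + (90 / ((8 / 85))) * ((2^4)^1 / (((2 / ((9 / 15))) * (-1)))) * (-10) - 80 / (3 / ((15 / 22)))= 2026753 / 44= 46062.57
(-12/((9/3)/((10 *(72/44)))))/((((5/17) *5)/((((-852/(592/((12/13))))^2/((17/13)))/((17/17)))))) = -60.07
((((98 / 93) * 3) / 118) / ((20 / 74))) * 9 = 16317 / 18290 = 0.89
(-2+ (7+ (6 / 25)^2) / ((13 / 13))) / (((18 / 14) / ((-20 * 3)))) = -88508 / 375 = -236.02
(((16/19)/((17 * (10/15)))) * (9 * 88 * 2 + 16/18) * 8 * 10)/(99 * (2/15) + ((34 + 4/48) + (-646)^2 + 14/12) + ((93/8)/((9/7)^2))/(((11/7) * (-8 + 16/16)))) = 36150681600/1601525108933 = 0.02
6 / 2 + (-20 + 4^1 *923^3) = 3145321851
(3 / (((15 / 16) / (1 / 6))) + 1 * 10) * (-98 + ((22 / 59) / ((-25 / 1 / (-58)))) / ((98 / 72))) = -1111848212 / 1084125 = -1025.57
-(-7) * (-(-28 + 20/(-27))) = 5432/27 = 201.19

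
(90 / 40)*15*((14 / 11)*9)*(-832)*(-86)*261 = 79415743680 / 11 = 7219613061.82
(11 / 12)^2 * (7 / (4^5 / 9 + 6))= 11 / 224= 0.05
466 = 466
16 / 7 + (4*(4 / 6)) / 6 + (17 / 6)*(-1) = -13 / 126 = -0.10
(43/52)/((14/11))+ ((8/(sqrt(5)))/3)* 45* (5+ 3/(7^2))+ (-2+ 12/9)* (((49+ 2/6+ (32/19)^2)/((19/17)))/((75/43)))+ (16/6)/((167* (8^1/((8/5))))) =-1935006042941/112575120840+ 5952* sqrt(5)/49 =254.43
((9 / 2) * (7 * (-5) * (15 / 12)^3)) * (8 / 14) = -5625 / 32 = -175.78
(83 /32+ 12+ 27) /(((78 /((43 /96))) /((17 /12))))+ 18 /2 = 26851489 /2875392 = 9.34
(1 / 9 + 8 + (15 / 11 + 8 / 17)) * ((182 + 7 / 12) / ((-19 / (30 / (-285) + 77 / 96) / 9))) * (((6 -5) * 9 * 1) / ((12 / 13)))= -302973642517 / 51845376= -5843.79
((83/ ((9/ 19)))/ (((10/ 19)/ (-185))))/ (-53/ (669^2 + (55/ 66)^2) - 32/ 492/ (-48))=-49806650.40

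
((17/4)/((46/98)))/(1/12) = 2499/23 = 108.65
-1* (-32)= 32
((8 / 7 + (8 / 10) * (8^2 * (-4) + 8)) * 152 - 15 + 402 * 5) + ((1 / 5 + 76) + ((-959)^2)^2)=29603458984719 / 35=845813113849.11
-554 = -554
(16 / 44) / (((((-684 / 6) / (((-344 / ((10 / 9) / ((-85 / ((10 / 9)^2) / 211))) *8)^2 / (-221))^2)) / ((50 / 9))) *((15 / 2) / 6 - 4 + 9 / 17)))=11514547248342699837947904 / 165180883704839234375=69708.72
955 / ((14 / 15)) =14325 / 14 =1023.21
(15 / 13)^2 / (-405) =-5 / 1521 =-0.00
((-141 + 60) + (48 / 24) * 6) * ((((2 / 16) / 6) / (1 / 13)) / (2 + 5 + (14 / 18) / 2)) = -2691 / 1064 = -2.53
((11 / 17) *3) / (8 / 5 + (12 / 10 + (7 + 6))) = 165 / 1343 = 0.12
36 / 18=2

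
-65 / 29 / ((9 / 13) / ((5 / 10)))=-845 / 522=-1.62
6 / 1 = 6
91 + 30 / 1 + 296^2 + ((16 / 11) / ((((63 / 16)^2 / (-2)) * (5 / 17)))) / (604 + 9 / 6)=23193735852037 / 264355245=87737.00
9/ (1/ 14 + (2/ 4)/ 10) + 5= 1345/ 17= 79.12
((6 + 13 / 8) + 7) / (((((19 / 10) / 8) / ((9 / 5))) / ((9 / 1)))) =18954 / 19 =997.58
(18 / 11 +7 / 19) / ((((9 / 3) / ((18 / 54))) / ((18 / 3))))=838 / 627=1.34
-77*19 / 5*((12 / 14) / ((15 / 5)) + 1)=-1881 / 5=-376.20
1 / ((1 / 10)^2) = 100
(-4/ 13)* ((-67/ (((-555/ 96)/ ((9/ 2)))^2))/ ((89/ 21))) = 116702208/ 39598325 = 2.95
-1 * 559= -559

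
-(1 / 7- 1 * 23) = 160 / 7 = 22.86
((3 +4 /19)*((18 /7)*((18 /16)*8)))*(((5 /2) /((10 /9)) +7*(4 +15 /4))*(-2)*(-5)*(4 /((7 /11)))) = 245666520 /931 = 263873.81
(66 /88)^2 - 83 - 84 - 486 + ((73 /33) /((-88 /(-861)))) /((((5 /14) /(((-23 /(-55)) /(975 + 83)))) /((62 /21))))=-23965085101 /36735600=-652.37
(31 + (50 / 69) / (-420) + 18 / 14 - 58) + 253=658669 / 2898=227.28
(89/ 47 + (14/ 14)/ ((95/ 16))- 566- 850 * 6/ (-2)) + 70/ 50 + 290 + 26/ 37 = 376364206/ 165205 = 2278.16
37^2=1369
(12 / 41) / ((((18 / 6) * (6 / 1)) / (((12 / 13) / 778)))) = 4 / 207337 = 0.00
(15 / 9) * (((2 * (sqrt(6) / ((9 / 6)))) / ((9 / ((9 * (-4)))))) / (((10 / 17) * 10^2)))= -34 * sqrt(6) / 225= -0.37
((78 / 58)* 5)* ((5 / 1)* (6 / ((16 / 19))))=239.55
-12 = -12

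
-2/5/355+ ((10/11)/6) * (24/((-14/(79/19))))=-2807426/2596825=-1.08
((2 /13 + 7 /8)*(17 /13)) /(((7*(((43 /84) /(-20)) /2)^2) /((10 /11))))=1066.86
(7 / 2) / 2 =7 / 4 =1.75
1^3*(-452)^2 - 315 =203989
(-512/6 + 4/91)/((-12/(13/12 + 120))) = 8457913/9828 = 860.59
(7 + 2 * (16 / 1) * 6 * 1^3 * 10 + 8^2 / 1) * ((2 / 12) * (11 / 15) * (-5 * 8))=-87604 / 9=-9733.78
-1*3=-3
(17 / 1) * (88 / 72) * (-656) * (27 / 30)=-61336 / 5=-12267.20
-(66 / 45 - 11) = 143 / 15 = 9.53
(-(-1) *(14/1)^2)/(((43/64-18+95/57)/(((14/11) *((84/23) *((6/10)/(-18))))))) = 7375872/3803855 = 1.94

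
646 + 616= 1262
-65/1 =-65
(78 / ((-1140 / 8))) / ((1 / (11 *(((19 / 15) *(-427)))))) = 244244 / 75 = 3256.59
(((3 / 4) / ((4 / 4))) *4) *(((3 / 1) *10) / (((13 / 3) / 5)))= 1350 / 13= 103.85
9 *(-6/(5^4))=-54/625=-0.09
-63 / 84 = -0.75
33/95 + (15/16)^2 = 29823/24320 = 1.23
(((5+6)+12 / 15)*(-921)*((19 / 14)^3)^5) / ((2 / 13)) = -10724054401792766642001693 / 1555680955578122240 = -6893479.26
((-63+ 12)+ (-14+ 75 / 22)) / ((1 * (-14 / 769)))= 1041995 / 308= 3383.10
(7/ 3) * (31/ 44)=217/ 132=1.64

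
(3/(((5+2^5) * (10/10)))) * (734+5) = 2217/37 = 59.92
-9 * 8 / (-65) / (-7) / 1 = -72 / 455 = -0.16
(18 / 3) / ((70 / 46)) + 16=698 / 35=19.94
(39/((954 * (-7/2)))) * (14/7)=-26/1113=-0.02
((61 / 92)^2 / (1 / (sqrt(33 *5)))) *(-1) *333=-1239093 *sqrt(165) / 8464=-1880.49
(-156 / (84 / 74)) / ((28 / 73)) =-35113 / 98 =-358.30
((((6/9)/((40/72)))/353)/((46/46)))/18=1/5295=0.00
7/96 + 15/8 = 187/96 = 1.95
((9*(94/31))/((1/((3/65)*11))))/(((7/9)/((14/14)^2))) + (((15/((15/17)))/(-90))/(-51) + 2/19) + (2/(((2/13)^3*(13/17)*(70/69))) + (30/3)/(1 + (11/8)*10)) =726.59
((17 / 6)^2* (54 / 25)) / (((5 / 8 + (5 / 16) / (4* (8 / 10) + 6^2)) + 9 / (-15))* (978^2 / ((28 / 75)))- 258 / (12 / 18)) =0.00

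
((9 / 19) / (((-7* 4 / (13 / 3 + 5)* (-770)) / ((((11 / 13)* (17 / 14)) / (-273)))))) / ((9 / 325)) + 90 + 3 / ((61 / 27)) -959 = -161428076353 / 186047316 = -867.67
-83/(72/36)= -83/2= -41.50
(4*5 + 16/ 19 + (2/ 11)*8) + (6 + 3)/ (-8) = 35399/ 1672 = 21.17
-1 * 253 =-253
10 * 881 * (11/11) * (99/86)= 436095/43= 10141.74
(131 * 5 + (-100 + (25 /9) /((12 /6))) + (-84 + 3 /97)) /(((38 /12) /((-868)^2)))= 112399714.10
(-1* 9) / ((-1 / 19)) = 171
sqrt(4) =2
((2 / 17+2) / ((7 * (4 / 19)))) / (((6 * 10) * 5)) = 57 / 11900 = 0.00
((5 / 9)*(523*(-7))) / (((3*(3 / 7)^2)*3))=-896945 / 729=-1230.38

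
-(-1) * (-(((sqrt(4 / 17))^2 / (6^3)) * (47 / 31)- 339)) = 9647215 / 28458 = 339.00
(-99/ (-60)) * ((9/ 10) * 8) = 11.88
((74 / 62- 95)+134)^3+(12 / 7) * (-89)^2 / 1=16372738684 / 208537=78512.39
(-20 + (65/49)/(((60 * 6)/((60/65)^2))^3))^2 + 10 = 84818298580124450314/206873899330905625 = 410.00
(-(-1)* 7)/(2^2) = 7/4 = 1.75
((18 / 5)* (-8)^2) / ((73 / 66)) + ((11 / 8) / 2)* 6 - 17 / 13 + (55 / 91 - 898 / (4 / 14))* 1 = -778897449 / 265720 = -2931.27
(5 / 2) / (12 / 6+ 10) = 5 / 24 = 0.21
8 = 8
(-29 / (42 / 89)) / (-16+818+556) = -2581 / 57036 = -0.05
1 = 1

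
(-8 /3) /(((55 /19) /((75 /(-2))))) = 380 /11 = 34.55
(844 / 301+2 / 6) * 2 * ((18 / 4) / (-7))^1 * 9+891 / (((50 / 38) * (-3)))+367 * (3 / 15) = -9935731 / 52675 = -188.62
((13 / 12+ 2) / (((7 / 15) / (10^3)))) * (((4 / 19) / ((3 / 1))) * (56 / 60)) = 432.75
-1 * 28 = -28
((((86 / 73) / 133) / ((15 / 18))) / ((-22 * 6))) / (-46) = 43 / 24563770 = 0.00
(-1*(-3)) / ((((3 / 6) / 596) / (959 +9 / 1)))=3461568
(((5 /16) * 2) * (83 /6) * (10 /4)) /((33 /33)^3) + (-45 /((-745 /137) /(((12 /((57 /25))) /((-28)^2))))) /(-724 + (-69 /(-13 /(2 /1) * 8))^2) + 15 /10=877584660991 /37966835424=23.11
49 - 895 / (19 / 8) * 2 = -13389 / 19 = -704.68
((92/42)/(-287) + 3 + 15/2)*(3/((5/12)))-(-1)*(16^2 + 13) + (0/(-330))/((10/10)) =692191/2009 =344.55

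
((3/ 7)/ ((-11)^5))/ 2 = -3/ 2254714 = -0.00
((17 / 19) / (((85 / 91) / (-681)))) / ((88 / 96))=-743652 / 1045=-711.63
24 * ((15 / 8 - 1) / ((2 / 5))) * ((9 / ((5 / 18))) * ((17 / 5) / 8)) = 28917 / 40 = 722.92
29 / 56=0.52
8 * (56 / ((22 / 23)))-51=4591 / 11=417.36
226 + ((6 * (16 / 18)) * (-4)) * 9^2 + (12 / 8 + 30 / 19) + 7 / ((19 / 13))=-56777 / 38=-1494.13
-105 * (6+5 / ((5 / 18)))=-2520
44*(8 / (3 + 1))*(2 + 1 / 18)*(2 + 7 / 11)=4292 / 9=476.89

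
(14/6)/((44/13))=91/132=0.69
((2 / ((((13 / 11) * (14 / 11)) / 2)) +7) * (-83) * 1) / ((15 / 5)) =-24319 / 91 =-267.24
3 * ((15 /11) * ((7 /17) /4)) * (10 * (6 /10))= 945 /374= 2.53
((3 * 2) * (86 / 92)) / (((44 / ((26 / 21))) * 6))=0.03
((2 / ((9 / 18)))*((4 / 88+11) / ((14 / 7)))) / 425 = 243 / 4675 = 0.05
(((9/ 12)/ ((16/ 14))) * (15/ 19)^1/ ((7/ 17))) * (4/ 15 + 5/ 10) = 1173/ 1216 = 0.96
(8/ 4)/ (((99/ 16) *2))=0.16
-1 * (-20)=20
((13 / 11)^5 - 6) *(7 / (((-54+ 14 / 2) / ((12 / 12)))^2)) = -4165091 / 355761659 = -0.01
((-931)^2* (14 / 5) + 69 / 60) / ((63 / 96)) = 388309112 / 105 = 3698182.02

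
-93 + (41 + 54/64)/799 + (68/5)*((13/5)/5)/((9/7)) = -2515330841/28764000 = -87.45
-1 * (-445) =445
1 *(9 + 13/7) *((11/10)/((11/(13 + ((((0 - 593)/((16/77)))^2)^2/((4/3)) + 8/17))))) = 54010544947371.98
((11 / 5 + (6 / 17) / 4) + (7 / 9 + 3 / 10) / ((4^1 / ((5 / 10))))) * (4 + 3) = 16.96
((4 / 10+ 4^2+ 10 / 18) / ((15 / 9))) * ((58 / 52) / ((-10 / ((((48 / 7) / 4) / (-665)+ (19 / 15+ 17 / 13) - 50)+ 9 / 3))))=25495744081 / 505732500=50.41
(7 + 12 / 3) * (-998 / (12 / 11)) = -60379 / 6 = -10063.17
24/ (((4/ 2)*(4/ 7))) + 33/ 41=894/ 41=21.80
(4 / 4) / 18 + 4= 73 / 18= 4.06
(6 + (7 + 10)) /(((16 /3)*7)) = 69 /112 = 0.62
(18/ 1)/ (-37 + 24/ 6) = -6/ 11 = -0.55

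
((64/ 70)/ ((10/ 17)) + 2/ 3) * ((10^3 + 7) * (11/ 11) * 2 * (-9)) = -7044972/ 175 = -40256.98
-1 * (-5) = 5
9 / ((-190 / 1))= -9 / 190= -0.05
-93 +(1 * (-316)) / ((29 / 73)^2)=-1762177 / 841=-2095.34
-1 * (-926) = 926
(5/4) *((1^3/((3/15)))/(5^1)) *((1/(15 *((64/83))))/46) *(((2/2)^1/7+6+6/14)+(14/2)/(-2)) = 3569/494592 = 0.01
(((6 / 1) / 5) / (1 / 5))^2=36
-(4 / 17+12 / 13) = -256 / 221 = -1.16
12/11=1.09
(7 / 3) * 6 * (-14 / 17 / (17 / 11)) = -2156 / 289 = -7.46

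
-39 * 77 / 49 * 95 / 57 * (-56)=5720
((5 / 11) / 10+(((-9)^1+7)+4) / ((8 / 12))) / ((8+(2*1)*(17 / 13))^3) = 147199 / 57817584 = 0.00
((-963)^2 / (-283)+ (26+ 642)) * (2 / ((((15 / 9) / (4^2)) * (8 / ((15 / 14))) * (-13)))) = 1898550 / 3679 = 516.05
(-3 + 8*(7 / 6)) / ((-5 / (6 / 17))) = -38 / 85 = -0.45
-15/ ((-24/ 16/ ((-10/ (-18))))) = 50/ 9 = 5.56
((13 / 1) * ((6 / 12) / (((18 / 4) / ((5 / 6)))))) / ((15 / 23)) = 299 / 162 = 1.85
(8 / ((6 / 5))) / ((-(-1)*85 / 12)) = 16 / 17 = 0.94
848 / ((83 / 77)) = 65296 / 83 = 786.70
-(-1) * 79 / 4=79 / 4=19.75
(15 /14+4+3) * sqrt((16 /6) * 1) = 113 * sqrt(6) /21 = 13.18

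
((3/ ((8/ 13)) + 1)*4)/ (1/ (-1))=-47/ 2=-23.50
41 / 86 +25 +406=37107 / 86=431.48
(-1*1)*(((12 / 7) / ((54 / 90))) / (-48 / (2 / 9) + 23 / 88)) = 352 / 26579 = 0.01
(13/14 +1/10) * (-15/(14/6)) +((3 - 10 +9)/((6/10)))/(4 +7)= -10202/1617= -6.31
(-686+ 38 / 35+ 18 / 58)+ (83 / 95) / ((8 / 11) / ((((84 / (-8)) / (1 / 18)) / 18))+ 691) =-684.60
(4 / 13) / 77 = 4 / 1001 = 0.00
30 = 30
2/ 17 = 0.12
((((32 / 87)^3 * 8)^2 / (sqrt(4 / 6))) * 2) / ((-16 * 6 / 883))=-1896228061184 * sqrt(6) / 1300878603027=-3.57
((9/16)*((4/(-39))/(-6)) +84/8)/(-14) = -1093/1456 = -0.75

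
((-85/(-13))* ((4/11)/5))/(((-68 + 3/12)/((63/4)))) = -4284/38753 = -0.11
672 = 672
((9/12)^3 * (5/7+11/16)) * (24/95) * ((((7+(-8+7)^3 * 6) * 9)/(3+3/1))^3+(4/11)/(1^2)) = 597699/1070080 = 0.56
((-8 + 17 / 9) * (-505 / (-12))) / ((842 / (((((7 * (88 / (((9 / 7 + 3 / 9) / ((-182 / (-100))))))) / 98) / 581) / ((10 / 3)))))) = -158873 / 142567440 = -0.00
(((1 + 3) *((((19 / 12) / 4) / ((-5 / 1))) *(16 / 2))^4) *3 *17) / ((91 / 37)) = 81971909 / 6142500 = 13.35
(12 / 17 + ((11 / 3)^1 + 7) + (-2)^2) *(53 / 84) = 1484 / 153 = 9.70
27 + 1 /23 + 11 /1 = 875 /23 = 38.04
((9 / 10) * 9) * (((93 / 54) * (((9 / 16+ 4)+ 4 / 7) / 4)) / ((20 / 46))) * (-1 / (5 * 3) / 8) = -49197 / 143360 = -0.34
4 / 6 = 2 / 3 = 0.67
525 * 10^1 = 5250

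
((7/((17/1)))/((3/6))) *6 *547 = 45948/17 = 2702.82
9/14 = 0.64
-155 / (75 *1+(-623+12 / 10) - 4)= 775 / 2754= 0.28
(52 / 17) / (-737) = -52 / 12529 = -0.00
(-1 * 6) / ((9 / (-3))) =2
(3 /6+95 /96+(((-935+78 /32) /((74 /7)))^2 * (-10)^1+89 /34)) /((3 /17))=-2781693008783 /6308352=-440953.99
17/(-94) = -17/94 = -0.18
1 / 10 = 0.10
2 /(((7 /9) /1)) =18 /7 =2.57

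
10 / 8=5 / 4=1.25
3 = 3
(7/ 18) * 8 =28/ 9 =3.11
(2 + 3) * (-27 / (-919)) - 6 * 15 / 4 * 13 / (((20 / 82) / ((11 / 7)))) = -48489093 / 25732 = -1884.39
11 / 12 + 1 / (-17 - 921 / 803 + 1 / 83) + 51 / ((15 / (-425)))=-6981964735 / 4834692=-1444.14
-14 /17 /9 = -14 /153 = -0.09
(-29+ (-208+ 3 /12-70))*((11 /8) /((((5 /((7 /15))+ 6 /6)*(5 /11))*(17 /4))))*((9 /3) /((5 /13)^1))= -40531491 /278800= -145.38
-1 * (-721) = 721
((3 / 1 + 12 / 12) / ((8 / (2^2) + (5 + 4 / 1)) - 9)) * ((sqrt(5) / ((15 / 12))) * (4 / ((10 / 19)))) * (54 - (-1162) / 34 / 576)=10057631 * sqrt(5) / 15300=1469.91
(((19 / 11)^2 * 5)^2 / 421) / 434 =3258025 / 2675115674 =0.00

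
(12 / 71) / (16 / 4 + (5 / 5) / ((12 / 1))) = 144 / 3479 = 0.04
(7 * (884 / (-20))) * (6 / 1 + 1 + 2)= -13923 / 5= -2784.60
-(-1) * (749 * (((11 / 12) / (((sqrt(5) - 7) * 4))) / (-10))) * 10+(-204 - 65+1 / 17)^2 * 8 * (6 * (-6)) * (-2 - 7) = 187477727.82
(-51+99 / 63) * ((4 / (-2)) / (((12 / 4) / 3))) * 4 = 2768 / 7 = 395.43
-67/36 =-1.86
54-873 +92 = -727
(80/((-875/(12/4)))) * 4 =-192/175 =-1.10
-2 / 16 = -1 / 8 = -0.12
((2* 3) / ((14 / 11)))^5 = 39135393 / 16807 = 2328.52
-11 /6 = -1.83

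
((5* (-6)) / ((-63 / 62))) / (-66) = -310 / 693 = -0.45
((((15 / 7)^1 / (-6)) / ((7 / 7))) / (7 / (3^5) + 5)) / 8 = -1215 / 136864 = -0.01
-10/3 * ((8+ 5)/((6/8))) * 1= -520/9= -57.78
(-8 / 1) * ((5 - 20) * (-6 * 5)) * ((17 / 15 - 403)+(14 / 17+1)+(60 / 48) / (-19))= 465246660 / 323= 1440392.14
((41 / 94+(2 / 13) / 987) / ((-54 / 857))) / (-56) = 9595829 / 77601888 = 0.12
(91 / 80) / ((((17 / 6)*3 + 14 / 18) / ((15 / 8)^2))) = 36855 / 85504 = 0.43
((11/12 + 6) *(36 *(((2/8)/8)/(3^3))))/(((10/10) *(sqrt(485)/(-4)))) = -83 *sqrt(485)/34920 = -0.05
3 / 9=1 / 3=0.33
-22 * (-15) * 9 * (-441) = -1309770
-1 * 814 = -814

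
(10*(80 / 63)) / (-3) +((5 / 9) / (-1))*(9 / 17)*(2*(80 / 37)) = -654400 / 118881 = -5.50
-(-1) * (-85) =-85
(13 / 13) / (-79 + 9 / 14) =-14 / 1097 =-0.01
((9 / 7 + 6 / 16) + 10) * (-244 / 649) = -39833 / 9086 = -4.38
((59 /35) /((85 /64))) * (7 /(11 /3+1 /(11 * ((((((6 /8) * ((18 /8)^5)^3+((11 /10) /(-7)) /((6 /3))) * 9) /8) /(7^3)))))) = 2.42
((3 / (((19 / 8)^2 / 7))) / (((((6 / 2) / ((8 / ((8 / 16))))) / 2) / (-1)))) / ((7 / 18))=-102.12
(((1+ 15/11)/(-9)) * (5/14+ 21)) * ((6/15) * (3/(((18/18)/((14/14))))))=-7774/1155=-6.73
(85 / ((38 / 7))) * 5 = 2975 / 38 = 78.29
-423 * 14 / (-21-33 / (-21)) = 20727 / 68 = 304.81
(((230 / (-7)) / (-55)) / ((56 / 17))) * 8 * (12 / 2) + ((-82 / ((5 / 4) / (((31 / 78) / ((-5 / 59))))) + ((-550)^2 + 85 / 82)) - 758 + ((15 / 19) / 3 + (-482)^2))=437536207205897 / 818767950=534383.65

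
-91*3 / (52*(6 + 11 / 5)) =-105 / 164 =-0.64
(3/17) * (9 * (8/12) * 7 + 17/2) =303/34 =8.91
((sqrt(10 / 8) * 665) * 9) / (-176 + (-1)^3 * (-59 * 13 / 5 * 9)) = 1575 * sqrt(5) / 634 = 5.55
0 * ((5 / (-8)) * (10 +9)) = 0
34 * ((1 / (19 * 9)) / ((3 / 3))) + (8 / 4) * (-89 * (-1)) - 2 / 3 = 177.53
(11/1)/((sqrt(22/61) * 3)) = sqrt(1342)/6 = 6.11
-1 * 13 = -13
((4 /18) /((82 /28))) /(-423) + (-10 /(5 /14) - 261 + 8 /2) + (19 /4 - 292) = -357283255 /624348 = -572.25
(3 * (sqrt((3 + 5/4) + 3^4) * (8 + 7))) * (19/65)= 171 * sqrt(341)/26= 121.45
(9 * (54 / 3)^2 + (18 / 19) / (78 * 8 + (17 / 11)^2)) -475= 3515205725 / 1440067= 2441.00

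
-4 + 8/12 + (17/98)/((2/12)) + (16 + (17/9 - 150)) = -59272/441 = -134.40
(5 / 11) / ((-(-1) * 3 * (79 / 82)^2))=33620 / 205953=0.16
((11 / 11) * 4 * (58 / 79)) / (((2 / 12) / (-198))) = -275616 / 79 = -3488.81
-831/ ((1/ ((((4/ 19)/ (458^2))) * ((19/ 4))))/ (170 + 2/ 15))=-176726/ 262205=-0.67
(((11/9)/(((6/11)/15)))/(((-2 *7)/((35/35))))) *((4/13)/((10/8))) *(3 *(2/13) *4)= -3872/3549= -1.09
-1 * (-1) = 1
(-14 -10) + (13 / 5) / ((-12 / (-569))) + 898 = 59837 / 60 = 997.28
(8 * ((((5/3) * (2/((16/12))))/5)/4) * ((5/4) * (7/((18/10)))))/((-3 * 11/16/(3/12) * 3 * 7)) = -25/891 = -0.03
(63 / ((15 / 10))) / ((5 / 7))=294 / 5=58.80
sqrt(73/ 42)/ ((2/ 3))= sqrt(3066)/ 28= 1.98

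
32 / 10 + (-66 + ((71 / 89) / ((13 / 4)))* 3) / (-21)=255434 / 40495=6.31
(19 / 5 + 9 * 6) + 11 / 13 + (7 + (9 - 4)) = 4592 / 65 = 70.65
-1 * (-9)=9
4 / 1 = 4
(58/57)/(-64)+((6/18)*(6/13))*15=54343/23712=2.29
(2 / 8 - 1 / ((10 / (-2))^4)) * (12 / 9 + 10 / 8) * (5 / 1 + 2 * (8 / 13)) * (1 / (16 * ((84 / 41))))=7103619 / 58240000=0.12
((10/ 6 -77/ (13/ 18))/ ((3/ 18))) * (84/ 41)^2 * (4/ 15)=-77013888/ 109265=-704.84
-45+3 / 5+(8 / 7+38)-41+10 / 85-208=-151213 / 595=-254.14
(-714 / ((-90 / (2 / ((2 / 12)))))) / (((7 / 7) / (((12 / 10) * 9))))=25704 / 25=1028.16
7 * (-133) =-931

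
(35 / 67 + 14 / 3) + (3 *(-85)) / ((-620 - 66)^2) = 490780373 / 94589796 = 5.19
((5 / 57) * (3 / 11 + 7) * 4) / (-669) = -1600 / 419463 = -0.00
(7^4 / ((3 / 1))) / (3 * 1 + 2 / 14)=16807 / 66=254.65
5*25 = 125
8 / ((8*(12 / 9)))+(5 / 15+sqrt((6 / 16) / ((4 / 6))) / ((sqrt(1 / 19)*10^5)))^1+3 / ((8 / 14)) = 3*sqrt(19) / 400000+19 / 3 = 6.33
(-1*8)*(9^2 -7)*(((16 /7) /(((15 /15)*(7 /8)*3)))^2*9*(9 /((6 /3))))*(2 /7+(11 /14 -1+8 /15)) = -923860992 /84035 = -10993.76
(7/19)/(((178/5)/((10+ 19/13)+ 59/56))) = 45555/351728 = 0.13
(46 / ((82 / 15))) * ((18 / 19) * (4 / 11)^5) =6359040 / 125458729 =0.05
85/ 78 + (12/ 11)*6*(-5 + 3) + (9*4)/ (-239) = -12.15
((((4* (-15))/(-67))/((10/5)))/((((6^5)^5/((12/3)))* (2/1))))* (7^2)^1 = 245/158735774833774166016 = 0.00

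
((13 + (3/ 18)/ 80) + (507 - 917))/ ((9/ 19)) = -3620621/ 4320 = -838.11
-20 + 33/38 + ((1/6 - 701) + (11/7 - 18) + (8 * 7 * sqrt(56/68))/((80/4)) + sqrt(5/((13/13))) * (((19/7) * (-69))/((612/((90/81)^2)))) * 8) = -293821/399 - 87400 * sqrt(5)/28917 + 14 * sqrt(238)/85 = -740.61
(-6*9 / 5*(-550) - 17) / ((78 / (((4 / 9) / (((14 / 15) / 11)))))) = 325765 / 819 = 397.76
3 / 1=3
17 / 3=5.67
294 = 294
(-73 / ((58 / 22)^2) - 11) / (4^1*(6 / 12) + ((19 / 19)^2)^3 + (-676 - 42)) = 1644 / 54665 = 0.03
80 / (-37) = -80 / 37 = -2.16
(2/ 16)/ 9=1/ 72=0.01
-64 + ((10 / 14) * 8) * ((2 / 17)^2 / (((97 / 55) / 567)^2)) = 22054639136 / 2719201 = 8110.71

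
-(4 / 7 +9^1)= -67 / 7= -9.57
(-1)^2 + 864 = 865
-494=-494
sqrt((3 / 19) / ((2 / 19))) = sqrt(6) / 2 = 1.22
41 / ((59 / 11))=451 / 59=7.64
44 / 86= 22 / 43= 0.51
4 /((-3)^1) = -4 /3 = -1.33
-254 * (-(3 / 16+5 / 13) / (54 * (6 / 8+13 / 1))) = 15113 / 77220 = 0.20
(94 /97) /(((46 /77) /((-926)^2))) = 3103205644 /2231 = 1390948.29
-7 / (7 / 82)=-82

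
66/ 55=6/ 5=1.20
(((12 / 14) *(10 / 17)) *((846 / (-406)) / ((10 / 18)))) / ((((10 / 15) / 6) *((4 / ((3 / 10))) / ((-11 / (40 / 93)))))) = 315459441 / 9662800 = 32.65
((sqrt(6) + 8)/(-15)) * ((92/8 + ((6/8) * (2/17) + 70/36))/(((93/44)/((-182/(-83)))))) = -132644512/17715105 - 16580564 * sqrt(6)/17715105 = -9.78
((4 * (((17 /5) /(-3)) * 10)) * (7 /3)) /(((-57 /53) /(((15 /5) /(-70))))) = -3604 /855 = -4.22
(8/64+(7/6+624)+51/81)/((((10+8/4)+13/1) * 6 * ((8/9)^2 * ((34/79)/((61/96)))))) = 651523981/83558400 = 7.80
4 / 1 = 4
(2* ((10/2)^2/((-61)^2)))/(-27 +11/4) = -200/360937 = -0.00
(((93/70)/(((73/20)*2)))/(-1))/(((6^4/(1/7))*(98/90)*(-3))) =0.00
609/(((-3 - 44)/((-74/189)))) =2146/423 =5.07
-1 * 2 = -2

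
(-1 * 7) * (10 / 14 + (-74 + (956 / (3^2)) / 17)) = 71797 / 153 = 469.26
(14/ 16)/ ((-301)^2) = 1/ 103544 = 0.00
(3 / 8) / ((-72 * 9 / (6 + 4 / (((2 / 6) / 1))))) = -1 / 96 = -0.01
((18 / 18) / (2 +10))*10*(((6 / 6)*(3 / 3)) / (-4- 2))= -5 / 36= -0.14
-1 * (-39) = 39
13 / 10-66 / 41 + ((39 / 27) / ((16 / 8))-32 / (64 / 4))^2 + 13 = 951331 / 66420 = 14.32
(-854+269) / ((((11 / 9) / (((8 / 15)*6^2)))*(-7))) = 101088 / 77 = 1312.83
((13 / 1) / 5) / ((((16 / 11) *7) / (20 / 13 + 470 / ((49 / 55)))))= 370733 / 2744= 135.11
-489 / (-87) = 163 / 29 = 5.62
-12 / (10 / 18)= -108 / 5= -21.60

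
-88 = -88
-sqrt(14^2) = -14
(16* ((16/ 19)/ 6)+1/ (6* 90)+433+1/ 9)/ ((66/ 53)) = 236739287/ 677160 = 349.61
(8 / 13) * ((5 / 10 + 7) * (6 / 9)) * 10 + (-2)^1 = 374 / 13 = 28.77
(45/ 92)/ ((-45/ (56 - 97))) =41/ 92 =0.45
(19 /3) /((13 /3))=19 /13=1.46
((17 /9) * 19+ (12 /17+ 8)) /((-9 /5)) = -34115 /1377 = -24.77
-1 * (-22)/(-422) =-11/211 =-0.05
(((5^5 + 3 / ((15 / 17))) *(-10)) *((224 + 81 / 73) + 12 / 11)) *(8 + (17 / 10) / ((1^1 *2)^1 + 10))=-42058328811 / 730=-57614149.06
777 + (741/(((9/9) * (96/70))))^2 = 74934937/256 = 292714.60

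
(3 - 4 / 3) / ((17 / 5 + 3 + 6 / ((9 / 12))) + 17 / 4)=100 / 1119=0.09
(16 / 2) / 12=2 / 3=0.67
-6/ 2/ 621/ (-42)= 1/ 8694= 0.00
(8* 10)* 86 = 6880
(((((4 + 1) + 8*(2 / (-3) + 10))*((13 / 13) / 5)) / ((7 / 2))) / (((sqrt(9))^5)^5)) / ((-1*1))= -478 / 88965303991515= -0.00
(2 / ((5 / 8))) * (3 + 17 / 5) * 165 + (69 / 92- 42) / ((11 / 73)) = 62109 / 20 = 3105.45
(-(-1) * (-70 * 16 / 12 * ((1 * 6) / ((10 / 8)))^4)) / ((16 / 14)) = -5419008 / 125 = -43352.06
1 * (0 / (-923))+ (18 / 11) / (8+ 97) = 6 / 385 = 0.02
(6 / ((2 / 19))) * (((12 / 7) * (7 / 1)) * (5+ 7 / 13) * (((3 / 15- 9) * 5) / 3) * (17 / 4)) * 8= -1889102.77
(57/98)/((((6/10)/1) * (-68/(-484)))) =11495/1666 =6.90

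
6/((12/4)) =2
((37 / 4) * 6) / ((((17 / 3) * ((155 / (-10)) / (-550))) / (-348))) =-63736200 / 527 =-120941.56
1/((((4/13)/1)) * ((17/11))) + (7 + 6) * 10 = 8983/68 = 132.10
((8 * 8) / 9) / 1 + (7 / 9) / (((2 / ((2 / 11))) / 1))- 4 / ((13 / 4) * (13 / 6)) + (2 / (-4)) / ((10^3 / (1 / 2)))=6.61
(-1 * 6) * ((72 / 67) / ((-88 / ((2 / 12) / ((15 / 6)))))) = 18 / 3685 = 0.00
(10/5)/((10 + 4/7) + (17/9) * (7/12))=1512/8825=0.17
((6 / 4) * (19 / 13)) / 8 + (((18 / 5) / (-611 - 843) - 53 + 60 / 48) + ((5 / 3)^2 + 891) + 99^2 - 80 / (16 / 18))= 71812247087 / 6804720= 10553.30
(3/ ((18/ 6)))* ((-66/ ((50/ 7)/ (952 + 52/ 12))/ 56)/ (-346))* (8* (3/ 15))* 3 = 94677/ 43250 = 2.19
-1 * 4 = -4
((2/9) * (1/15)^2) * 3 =2/675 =0.00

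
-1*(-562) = 562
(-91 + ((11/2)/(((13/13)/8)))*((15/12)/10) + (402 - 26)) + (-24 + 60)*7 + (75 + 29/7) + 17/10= 21817/35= 623.34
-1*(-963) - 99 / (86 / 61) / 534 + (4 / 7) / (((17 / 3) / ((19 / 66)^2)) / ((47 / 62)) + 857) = 1658173911146743 / 1722117684812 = 962.87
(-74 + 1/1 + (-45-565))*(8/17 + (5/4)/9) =-254759/612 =-416.27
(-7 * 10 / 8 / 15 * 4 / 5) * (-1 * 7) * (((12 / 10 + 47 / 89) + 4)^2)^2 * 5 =2068594767985249 / 117641701875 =17583.86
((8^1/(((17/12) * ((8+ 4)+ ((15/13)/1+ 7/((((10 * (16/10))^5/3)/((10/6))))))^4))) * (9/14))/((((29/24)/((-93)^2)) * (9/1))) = 344026136746232182603716444372860928/3567249306152347225335781280577956251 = 0.10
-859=-859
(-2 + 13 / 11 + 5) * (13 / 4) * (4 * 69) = 41262 / 11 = 3751.09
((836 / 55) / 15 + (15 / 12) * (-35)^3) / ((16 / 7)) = -112544747 / 4800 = -23446.82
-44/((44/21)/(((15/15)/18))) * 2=-7/3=-2.33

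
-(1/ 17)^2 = -0.00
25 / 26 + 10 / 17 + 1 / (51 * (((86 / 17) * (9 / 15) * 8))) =2121865 / 1368432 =1.55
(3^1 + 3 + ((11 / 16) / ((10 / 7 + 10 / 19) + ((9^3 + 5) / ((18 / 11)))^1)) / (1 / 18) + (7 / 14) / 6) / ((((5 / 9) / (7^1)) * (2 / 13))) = 4318183779 / 8628176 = 500.47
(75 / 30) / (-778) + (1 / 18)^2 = -4 / 31509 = -0.00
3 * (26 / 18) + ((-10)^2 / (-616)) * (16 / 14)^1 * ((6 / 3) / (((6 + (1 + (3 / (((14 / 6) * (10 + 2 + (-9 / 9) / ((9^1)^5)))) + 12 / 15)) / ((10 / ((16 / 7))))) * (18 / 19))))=107406845041 / 25139249721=4.27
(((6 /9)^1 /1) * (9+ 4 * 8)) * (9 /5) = 246 /5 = 49.20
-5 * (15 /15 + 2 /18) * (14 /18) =-350 /81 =-4.32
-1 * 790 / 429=-790 / 429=-1.84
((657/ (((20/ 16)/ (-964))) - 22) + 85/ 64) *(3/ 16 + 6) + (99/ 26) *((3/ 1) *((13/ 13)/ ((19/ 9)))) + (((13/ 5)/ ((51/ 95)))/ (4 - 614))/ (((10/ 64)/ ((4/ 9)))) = -555065217253712929/ 177043276800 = -3135195.12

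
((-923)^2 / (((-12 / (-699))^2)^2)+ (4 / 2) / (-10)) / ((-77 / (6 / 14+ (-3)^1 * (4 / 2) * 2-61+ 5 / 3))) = 1699413653218148711 / 188160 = 9031747731814.14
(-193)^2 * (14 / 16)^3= 12776407 / 512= 24953.92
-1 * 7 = -7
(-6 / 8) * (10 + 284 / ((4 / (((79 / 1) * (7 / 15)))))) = -1970.65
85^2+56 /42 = 21679 /3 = 7226.33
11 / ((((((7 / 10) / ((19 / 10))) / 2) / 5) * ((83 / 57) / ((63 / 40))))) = 107217 / 332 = 322.94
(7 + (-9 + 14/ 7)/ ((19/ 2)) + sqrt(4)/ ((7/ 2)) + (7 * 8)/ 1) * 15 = 125355/ 133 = 942.52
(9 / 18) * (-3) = -3 / 2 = -1.50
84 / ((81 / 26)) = 728 / 27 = 26.96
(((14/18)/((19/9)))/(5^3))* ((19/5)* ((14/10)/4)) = 0.00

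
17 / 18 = 0.94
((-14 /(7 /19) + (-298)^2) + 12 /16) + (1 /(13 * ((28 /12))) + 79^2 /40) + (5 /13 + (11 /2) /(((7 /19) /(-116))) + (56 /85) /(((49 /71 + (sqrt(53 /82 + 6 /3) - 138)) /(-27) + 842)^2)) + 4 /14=432355837014293472 * sqrt(17794) /441572137650089864058327890365 + 28029058235520175577688149274997981213 /321464516209265421034462704185720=87191.76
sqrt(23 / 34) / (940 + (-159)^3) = -sqrt(782) / 136637126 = -0.00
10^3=1000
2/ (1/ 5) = 10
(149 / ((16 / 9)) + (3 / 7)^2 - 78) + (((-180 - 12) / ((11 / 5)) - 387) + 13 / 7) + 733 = 2298991 / 8624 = 266.58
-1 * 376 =-376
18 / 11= 1.64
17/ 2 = 8.50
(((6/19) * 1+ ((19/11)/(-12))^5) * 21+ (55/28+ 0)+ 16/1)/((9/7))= 43695752770391/2284254618624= 19.13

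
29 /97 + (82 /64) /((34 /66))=147017 /52768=2.79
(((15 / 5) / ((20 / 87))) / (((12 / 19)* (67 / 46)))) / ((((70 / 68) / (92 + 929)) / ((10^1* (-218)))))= -71928640347 / 2345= -30673194.18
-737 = -737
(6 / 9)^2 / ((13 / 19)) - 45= -5189 / 117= -44.35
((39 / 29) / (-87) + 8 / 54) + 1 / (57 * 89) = 5102552 / 38397537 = 0.13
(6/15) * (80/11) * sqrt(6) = 7.13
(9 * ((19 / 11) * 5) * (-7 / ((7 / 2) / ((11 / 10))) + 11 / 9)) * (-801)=60876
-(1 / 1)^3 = -1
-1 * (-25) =25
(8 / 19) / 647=8 / 12293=0.00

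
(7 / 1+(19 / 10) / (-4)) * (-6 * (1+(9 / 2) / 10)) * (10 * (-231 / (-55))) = -476847 / 200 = -2384.24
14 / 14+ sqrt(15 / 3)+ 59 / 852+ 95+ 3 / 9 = sqrt(5)+ 82135 / 852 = 98.64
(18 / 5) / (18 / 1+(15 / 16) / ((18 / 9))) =192 / 985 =0.19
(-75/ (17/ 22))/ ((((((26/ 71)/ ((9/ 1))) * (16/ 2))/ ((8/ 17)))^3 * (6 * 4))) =-71752207725/ 5871860384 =-12.22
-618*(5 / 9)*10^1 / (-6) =5150 / 9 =572.22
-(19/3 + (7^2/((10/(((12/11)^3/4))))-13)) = 101348/19965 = 5.08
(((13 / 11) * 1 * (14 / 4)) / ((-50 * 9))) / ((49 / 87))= -377 / 23100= -0.02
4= 4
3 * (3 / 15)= 3 / 5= 0.60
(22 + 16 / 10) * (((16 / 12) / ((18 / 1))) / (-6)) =-118 / 405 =-0.29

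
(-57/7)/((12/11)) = -209/28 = -7.46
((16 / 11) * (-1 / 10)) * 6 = -48 / 55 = -0.87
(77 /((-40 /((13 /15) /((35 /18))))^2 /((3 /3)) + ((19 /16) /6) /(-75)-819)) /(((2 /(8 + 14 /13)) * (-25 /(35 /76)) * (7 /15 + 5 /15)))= -186035850 /167265314191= -0.00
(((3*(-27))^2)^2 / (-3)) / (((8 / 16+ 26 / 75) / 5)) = -10761680250 / 127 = -84737639.76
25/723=0.03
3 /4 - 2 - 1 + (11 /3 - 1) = 5 /12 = 0.42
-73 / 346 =-0.21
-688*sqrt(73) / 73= -80.52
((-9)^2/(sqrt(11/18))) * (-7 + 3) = -972 * sqrt(22)/11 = -414.46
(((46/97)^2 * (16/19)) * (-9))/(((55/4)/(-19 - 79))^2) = -46822035456/540782275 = -86.58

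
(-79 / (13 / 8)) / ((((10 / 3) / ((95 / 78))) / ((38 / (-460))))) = 28519 / 19435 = 1.47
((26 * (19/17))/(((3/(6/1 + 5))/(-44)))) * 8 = -1912768/51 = -37505.25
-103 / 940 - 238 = -238.11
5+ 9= 14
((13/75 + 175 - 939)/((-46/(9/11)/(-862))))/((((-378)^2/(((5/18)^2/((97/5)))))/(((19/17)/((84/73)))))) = -0.00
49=49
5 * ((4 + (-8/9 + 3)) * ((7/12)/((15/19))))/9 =7315/2916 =2.51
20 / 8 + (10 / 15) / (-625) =9371 / 3750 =2.50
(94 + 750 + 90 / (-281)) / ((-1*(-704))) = 118537 / 98912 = 1.20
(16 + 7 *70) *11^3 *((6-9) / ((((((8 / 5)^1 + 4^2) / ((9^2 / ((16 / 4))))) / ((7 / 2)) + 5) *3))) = -1909332810 / 14879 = -128324.00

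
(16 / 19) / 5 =16 / 95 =0.17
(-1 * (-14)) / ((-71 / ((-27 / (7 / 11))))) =594 / 71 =8.37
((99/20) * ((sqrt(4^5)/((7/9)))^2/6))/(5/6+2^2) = 2052864/7105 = 288.93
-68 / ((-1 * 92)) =17 / 23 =0.74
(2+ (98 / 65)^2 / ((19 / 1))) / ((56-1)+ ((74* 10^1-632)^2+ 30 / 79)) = 13442166 / 74321083525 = 0.00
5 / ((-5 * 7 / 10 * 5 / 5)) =-10 / 7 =-1.43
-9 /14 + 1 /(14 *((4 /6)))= -15 /28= -0.54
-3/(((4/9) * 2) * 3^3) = -1/8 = -0.12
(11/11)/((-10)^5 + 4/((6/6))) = -1/99996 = -0.00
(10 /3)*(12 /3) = 13.33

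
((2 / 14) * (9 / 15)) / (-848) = -3 / 29680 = -0.00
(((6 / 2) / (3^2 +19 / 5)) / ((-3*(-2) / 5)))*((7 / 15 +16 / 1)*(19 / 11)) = 23465 / 4224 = 5.56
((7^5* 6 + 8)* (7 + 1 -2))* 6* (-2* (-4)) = 29044800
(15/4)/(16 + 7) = 15/92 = 0.16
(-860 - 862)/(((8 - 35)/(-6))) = -1148/3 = -382.67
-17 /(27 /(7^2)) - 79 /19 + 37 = 1021 /513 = 1.99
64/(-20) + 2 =-1.20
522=522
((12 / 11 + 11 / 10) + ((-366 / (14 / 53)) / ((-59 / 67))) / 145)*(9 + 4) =223376179 / 1317470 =169.55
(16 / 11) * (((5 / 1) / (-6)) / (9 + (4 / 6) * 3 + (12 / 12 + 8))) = -2 / 33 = -0.06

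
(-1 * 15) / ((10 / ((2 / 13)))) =-3 / 13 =-0.23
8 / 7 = 1.14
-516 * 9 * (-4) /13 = 18576 /13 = 1428.92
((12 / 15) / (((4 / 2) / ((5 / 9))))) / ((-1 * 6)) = -1 / 27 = -0.04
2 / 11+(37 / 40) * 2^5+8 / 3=32.45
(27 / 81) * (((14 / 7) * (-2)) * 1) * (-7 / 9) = 28 / 27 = 1.04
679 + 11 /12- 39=7691 /12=640.92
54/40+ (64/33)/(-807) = 717757/532620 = 1.35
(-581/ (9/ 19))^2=121859521/ 81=1504438.53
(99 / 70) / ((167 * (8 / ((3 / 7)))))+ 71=46479737 / 654640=71.00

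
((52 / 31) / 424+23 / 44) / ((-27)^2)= 0.00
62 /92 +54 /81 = 185 /138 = 1.34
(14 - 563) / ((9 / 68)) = -4148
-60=-60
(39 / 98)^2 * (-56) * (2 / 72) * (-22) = 5.42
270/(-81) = -10/3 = -3.33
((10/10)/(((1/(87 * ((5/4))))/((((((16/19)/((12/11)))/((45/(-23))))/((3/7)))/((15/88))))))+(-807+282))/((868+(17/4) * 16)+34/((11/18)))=-94154137/83937060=-1.12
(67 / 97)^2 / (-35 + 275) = 0.00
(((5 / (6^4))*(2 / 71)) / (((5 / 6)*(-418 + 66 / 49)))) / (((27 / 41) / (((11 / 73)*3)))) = -2009 / 9350297856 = -0.00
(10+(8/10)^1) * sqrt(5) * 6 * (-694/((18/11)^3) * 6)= -923714 * sqrt(5)/15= -137699.15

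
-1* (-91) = 91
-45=-45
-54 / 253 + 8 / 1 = 1970 / 253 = 7.79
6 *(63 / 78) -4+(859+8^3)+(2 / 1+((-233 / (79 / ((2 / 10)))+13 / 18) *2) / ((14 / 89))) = 889980937 / 647010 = 1375.53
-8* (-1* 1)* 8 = 64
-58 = -58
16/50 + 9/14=0.96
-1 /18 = -0.06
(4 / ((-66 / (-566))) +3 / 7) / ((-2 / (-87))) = 232667 / 154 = 1510.82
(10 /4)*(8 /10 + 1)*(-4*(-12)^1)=216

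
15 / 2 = 7.50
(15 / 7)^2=225 / 49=4.59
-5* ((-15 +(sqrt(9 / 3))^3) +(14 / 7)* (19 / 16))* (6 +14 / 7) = 505-120* sqrt(3) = 297.15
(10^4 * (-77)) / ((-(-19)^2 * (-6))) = -385000 / 1083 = -355.49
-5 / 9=-0.56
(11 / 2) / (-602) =-11 / 1204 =-0.01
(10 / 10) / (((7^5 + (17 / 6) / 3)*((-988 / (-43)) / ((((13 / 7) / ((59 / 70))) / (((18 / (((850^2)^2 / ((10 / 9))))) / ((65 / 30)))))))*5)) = 21885112031250 / 339150703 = 64529.17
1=1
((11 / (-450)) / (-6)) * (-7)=-77 / 2700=-0.03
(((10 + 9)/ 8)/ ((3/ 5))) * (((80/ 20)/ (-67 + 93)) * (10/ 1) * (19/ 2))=9025/ 156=57.85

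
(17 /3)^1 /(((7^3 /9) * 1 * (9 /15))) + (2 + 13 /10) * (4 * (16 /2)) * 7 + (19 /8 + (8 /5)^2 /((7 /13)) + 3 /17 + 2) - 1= 872030213 /1166200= 747.75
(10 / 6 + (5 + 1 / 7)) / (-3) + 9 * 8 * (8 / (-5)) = -37003 / 315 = -117.47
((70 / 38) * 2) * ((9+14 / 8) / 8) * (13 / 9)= 19565 / 2736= 7.15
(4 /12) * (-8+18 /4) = -7 /6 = -1.17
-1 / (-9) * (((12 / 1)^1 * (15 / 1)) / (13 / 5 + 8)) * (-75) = -7500 / 53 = -141.51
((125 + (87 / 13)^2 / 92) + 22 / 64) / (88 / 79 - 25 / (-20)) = 412151137 / 7742904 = 53.23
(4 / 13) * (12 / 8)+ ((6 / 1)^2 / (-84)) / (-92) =3903 / 8372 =0.47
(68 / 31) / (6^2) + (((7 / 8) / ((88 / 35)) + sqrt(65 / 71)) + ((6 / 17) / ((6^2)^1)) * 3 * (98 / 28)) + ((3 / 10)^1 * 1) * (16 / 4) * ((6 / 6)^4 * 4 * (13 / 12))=sqrt(4615) / 71 + 95361967 / 16695360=6.67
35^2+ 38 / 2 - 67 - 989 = 188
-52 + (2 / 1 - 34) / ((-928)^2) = -1399425 / 26912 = -52.00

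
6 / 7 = 0.86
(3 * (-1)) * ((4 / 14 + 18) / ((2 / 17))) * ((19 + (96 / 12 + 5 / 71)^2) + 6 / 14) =-39429.26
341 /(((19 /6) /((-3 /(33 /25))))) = -4650 /19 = -244.74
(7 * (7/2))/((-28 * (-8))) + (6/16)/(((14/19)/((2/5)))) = 701/2240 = 0.31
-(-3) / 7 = 3 / 7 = 0.43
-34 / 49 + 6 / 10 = -23 / 245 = -0.09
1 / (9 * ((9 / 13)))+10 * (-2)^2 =3253 / 81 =40.16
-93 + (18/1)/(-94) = -4380/47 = -93.19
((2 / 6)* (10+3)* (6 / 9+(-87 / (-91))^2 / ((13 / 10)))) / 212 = 110594 / 3950037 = 0.03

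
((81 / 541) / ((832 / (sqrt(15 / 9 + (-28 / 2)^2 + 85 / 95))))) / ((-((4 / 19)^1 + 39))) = -27 * sqrt(645126) / 335333440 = -0.00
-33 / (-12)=11 / 4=2.75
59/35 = 1.69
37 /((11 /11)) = 37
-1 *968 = -968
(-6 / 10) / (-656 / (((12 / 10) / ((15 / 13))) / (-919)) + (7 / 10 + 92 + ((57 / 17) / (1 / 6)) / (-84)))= -4641 / 4484516182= -0.00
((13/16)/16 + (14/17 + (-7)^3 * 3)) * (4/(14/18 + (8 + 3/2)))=-40269627/100640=-400.14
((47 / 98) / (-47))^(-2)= 9604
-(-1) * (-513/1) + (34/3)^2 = -3461/9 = -384.56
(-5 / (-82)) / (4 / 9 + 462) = 45 / 341284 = 0.00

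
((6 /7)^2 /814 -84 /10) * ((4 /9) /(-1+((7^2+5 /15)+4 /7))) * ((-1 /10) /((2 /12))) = 3350064 /73148075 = 0.05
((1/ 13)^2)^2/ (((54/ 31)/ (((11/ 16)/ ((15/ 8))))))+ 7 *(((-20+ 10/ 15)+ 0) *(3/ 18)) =-1043618599/ 46268820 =-22.56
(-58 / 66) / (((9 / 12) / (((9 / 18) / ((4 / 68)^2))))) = -16762 / 99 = -169.31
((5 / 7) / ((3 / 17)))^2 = 7225 / 441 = 16.38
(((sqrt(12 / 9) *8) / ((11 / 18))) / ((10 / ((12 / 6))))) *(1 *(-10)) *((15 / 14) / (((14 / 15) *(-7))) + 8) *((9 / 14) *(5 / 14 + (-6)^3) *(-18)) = -63096930936 *sqrt(3) / 184877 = -591134.05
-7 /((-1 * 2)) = 7 /2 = 3.50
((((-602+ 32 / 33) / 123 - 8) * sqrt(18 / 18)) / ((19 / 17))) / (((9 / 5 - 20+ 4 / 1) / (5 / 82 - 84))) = -15300943415 / 224499231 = -68.16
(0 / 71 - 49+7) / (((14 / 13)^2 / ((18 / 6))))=-1521 / 14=-108.64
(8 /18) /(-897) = -4 /8073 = -0.00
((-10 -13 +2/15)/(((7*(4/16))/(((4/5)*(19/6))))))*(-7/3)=52136/675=77.24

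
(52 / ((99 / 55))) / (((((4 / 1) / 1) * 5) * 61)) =13 / 549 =0.02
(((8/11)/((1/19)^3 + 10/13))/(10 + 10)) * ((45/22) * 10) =8025030/8300963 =0.97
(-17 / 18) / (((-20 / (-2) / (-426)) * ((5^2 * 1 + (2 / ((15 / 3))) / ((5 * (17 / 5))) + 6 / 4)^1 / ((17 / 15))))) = 348823 / 202905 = 1.72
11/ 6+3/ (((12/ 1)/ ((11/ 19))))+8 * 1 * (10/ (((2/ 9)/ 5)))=410851/ 228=1801.98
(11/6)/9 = 11/54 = 0.20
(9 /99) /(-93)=-1 /1023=-0.00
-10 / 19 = -0.53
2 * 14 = 28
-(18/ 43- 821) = 35285/ 43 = 820.58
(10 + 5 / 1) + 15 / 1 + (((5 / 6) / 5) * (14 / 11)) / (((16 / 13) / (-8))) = 1889 / 66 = 28.62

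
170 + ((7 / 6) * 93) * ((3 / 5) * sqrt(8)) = 170 + 651 * sqrt(2) / 5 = 354.13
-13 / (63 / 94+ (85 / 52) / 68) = -127088 / 6787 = -18.73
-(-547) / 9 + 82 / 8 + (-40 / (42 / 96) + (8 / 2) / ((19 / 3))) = -94655 / 4788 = -19.77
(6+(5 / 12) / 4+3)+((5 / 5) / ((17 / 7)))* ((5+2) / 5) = 39497 / 4080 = 9.68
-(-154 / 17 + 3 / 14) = 8.84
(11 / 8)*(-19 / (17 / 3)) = -627 / 136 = -4.61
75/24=25/8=3.12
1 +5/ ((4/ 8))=11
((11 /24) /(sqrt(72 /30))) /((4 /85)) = 935 * sqrt(15) /576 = 6.29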